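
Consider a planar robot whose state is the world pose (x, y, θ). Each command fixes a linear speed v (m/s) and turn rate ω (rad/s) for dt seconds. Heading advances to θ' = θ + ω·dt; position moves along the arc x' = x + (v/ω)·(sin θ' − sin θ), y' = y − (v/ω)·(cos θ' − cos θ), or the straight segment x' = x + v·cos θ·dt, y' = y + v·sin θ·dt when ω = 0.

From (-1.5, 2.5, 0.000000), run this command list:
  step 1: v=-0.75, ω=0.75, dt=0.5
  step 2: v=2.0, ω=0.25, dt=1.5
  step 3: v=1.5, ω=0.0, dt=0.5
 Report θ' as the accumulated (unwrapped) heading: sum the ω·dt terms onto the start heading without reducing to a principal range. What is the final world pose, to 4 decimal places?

(1.2054, 4.5323, 0.7500)

step 1: θ'=0.3750 (R=-1.0000) → pose (-1.8663, 2.4305, 0.3750)
step 2: θ'=0.7500 (R=8.0000) → pose (0.6567, 4.0211, 0.7500)
step 3: θ'=0.7500 (straight) → pose (1.2054, 4.5323, 0.7500)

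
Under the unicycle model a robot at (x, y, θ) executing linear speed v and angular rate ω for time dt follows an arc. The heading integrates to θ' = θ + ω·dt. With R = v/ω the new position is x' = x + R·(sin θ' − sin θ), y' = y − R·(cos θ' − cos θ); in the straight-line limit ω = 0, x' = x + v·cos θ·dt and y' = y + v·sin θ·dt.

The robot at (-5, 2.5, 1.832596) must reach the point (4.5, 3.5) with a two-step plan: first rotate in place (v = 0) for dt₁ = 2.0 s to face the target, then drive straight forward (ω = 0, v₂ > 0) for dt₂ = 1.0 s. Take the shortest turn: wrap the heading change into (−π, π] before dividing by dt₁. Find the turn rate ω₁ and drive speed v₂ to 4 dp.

ω₁ = -0.8639, v₂ = 9.5525

heading to target = atan2(3.5−2.5, 4.5−-5) = 0.1049
Δθ = wrap(0.1049 − 1.8326) = -1.7277; ω₁ = Δθ/dt₁ = -0.8639
distance = √((4.5−-5)² + (3.5−2.5)²) = 9.5525; v₂ = distance/dt₂ = 9.5525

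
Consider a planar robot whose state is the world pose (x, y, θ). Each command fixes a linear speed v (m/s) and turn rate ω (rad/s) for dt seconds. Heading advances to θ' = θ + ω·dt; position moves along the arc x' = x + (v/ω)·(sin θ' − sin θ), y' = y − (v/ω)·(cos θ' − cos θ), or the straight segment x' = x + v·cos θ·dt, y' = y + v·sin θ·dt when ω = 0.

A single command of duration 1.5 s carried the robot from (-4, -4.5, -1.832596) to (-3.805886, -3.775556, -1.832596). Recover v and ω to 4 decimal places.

v = -0.5000, ω = 0.0000

Δθ = -1.832596 − -1.832596 = 0.000000
ω = Δθ/dt = 0.000000/1.5 = 0.0000
ω = 0 → v = (Δx·cos θ + Δy·sin θ)/dt = -0.5000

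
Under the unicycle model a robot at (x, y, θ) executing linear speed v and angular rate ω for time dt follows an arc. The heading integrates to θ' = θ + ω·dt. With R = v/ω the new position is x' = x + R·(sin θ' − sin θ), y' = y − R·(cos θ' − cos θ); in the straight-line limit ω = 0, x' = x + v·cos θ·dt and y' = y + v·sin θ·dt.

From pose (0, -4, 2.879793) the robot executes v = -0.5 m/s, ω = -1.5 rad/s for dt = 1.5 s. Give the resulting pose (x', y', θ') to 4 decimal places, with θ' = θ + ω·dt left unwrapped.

θ' = 2.8798 + -1.5·1.5 = 0.6298
R = v/ω = -0.5/-1.5 = 0.3333
x' = 0 + 0.3333·(sin 0.6298 − sin 2.8798) = 0.1101
y' = -4 − 0.3333·(cos 0.6298 − cos 2.8798) = -4.5914

(0.1101, -4.5914, 0.6298)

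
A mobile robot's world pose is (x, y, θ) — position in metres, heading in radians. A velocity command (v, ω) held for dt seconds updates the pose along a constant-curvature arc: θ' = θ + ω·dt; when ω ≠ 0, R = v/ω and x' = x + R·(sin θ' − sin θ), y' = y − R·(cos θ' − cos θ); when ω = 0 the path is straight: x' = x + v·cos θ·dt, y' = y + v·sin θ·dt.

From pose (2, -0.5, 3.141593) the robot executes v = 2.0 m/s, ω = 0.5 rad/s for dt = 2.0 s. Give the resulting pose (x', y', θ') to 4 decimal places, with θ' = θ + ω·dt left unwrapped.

θ' = 3.1416 + 0.5·2.0 = 4.1416
R = v/ω = 2.0/0.5 = 4.0000
x' = 2 + 4.0000·(sin 4.1416 − sin 3.1416) = -1.3659
y' = -0.5 − 4.0000·(cos 4.1416 − cos 3.1416) = -2.3388

(-1.3659, -2.3388, 4.1416)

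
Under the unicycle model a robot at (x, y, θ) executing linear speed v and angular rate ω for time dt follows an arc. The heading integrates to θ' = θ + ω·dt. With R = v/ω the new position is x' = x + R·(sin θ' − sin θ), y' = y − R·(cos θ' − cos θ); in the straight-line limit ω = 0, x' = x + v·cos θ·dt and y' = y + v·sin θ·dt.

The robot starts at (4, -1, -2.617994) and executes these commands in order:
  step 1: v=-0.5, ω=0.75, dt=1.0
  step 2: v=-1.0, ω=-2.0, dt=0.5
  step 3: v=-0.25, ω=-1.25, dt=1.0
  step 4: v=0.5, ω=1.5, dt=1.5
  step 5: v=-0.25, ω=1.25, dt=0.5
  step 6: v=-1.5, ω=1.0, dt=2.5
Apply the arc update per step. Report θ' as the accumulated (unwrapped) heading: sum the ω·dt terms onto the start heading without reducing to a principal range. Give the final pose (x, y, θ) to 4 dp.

step 1: θ'=-1.8680 (R=-0.6667) → pose (4.3041, -0.6179, -1.8680)
step 2: θ'=-2.8680 (R=0.5000) → pose (4.6471, -0.2829, -2.8680)
step 3: θ'=-4.1180 (R=0.2000) → pose (4.8668, -0.3635, -4.1180)
step 4: θ'=-1.8680 (R=0.3333) → pose (4.2719, -0.4525, -1.8680)
step 5: θ'=-1.2430 (R=-0.2000) → pose (4.2701, -0.3295, -1.2430)
step 6: θ'=1.2570 (R=-1.5000) → pose (1.4232, -0.3495, 1.2570)

(1.4232, -0.3495, 1.2570)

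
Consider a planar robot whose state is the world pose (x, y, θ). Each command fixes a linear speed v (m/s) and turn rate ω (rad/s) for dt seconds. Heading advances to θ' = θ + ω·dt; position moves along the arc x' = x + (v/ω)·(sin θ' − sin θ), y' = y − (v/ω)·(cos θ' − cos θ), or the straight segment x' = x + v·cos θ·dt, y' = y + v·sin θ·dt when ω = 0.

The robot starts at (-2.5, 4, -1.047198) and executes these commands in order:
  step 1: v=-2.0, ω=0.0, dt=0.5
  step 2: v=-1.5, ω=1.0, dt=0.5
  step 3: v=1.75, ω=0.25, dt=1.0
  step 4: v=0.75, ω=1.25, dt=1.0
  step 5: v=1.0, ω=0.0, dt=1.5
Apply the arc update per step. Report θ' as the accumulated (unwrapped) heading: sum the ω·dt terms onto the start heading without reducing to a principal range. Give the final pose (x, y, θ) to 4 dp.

step 1: θ'=-1.0472 (straight) → pose (-3.0000, 4.8660, -1.0472)
step 2: θ'=-0.5472 (R=-1.5000) → pose (-3.5186, 5.3970, -0.5472)
step 3: θ'=-0.2972 (R=7.0000) → pose (-1.9264, 4.6818, -0.2972)
step 4: θ'=0.9528 (R=0.6000) → pose (-1.2617, 4.9078, 0.9528)
step 5: θ'=0.9528 (straight) → pose (-0.3926, 6.1304, 0.9528)

(-0.3926, 6.1304, 0.9528)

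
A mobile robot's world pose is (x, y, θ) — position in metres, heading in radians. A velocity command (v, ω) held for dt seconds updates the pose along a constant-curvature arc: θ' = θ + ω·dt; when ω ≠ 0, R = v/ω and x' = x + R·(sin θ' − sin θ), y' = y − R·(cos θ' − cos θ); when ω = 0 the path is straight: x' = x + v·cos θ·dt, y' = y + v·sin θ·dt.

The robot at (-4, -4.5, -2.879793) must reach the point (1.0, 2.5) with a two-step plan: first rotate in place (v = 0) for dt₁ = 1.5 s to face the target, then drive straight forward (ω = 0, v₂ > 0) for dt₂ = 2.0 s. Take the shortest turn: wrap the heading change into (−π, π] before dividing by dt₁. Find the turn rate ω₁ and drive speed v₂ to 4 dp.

ω₁ = -1.6352, v₂ = 4.3012

heading to target = atan2(2.5−-4.5, 1−-4) = 0.9505
Δθ = wrap(0.9505 − -2.8798) = -2.4528; ω₁ = Δθ/dt₁ = -1.6352
distance = √((1−-4)² + (2.5−-4.5)²) = 8.6023; v₂ = distance/dt₂ = 4.3012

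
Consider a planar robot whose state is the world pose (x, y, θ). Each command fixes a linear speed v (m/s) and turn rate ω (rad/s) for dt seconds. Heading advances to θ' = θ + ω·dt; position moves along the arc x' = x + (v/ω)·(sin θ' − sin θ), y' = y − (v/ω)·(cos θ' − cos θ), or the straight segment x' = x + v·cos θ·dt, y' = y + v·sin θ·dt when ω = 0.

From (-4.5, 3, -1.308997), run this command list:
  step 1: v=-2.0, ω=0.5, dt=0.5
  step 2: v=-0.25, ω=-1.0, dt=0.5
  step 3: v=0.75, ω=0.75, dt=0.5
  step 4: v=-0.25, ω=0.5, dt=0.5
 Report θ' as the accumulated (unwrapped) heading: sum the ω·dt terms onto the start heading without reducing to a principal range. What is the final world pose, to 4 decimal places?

(-4.8955, 3.7865, -0.9340)

step 1: θ'=-1.0590 (R=-4.0000) → pose (-4.8762, 3.9237, -1.0590)
step 2: θ'=-1.5590 (R=0.2500) → pose (-4.9083, 4.0432, -1.5590)
step 3: θ'=-1.1840 (R=1.0000) → pose (-4.8345, 3.6778, -1.1840)
step 4: θ'=-0.9340 (R=-0.5000) → pose (-4.8955, 3.7865, -0.9340)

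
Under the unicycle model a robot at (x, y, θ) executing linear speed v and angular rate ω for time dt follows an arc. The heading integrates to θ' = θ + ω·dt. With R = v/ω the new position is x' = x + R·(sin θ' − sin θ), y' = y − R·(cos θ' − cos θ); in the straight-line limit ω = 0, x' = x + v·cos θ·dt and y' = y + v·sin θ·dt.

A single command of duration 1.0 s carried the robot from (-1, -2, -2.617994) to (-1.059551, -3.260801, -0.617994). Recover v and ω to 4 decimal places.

Δθ = -0.617994 − -2.617994 = 2.000000
ω = Δθ/dt = 2.000000/1.0 = 2.0000
R = −Δy/(cos θ' − cos θ) = 0.7500
v = R·ω = 0.7500·2.0000 = 1.5000

v = 1.5000, ω = 2.0000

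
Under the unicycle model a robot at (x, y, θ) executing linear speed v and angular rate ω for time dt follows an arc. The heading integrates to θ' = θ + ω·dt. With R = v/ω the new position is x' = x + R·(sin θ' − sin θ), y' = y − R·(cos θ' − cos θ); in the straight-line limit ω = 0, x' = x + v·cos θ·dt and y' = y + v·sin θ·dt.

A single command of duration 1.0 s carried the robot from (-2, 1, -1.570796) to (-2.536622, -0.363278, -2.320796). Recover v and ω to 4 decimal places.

v = 1.5000, ω = -0.7500

Δθ = -2.320796 − -1.570796 = -0.750000
ω = Δθ/dt = -0.750000/1.0 = -0.7500
R = −Δy/(cos θ' − cos θ) = -2.0000
v = R·ω = -2.0000·-0.7500 = 1.5000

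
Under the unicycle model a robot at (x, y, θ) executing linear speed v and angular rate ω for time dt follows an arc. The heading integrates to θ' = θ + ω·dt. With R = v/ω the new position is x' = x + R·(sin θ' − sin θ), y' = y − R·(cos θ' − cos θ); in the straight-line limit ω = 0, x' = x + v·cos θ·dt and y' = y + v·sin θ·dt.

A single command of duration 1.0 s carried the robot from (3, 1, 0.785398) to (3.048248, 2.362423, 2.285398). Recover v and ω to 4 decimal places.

Δθ = 2.285398 − 0.785398 = 1.500000
ω = Δθ/dt = 1.500000/1.0 = 1.5000
R = −Δy/(cos θ' − cos θ) = 1.0000
v = R·ω = 1.0000·1.5000 = 1.5000

v = 1.5000, ω = 1.5000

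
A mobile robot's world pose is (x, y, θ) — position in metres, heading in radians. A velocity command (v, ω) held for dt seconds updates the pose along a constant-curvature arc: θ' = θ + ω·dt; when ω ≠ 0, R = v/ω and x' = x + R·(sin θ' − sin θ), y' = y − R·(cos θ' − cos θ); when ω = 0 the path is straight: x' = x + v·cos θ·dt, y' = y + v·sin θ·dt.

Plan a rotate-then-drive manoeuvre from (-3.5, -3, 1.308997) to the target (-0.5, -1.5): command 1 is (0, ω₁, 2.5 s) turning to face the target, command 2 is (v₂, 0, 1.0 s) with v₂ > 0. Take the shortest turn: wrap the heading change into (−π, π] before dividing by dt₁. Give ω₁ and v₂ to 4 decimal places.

ω₁ = -0.3381, v₂ = 3.3541

heading to target = atan2(-1.5−-3, -0.5−-3.5) = 0.4636
Δθ = wrap(0.4636 − 1.3090) = -0.8453; ω₁ = Δθ/dt₁ = -0.3381
distance = √((-0.5−-3.5)² + (-1.5−-3)²) = 3.3541; v₂ = distance/dt₂ = 3.3541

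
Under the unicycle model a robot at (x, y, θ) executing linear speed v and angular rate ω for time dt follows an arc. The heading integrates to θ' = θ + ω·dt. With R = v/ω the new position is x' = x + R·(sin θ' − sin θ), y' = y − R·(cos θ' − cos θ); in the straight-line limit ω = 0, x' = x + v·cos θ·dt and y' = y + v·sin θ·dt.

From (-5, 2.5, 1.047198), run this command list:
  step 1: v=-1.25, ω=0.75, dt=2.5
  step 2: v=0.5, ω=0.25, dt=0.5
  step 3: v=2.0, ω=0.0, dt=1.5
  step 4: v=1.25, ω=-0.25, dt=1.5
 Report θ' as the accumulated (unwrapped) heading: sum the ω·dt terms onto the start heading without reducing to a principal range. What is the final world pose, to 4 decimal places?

(-8.9432, 0.8803, 2.6722)

step 1: θ'=2.9222 (R=-1.6667) → pose (-3.9194, 0.0400, 2.9222)
step 2: θ'=3.0472 (R=2.0000) → pose (-4.1661, 0.0790, 3.0472)
step 3: θ'=3.0472 (straight) → pose (-7.1528, 0.3618, 3.0472)
step 4: θ'=2.6722 (R=-5.0000) → pose (-8.9432, 0.8803, 2.6722)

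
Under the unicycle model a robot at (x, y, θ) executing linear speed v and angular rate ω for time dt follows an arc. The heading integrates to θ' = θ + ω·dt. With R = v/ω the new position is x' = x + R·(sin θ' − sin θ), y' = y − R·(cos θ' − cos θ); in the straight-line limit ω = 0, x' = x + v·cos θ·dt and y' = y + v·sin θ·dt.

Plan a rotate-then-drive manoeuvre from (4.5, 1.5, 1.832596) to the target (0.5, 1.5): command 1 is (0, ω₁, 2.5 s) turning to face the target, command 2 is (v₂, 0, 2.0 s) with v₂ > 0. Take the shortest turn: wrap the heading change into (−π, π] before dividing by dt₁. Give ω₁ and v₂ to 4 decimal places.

heading to target = atan2(1.5−1.5, 0.5−4.5) = 3.1416
Δθ = wrap(3.1416 − 1.8326) = 1.3090; ω₁ = Δθ/dt₁ = 0.5236
distance = √((0.5−4.5)² + (1.5−1.5)²) = 4.0000; v₂ = distance/dt₂ = 2.0000

ω₁ = 0.5236, v₂ = 2.0000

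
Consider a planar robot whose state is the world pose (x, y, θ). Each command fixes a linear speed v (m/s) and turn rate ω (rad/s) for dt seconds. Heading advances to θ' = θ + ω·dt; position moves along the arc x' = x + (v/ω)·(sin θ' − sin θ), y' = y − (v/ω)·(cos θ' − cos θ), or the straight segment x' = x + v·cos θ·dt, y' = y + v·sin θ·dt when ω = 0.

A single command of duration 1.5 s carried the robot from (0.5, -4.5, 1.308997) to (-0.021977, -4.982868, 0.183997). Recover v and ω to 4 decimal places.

Δθ = 0.183997 − 1.308997 = -1.125000
ω = Δθ/dt = -1.125000/1.5 = -0.7500
R = Δx/(sin θ' − sin θ) = 0.6667
v = R·ω = 0.6667·-0.7500 = -0.5000

v = -0.5000, ω = -0.7500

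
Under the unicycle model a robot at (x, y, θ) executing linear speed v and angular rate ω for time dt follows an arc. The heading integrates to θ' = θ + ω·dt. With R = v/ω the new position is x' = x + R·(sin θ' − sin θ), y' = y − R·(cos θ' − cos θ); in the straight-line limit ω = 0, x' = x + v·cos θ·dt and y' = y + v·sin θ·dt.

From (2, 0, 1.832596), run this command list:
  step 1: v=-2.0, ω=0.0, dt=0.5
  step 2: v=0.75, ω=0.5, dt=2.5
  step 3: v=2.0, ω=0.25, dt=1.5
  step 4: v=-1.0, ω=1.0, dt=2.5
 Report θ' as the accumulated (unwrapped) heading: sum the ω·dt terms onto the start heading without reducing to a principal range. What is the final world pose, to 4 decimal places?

step 1: θ'=1.8326 (straight) → pose (2.2588, -0.9659, 1.8326)
step 2: θ'=3.0826 (R=1.5000) → pose (0.8984, 0.1432, 3.0826)
step 3: θ'=3.4576 (R=8.0000) → pose (-2.0595, -0.2390, 3.4576)
step 4: θ'=5.9576 (R=-1.0000) → pose (-2.0504, 1.6590, 5.9576)

(-2.0504, 1.6590, 5.9576)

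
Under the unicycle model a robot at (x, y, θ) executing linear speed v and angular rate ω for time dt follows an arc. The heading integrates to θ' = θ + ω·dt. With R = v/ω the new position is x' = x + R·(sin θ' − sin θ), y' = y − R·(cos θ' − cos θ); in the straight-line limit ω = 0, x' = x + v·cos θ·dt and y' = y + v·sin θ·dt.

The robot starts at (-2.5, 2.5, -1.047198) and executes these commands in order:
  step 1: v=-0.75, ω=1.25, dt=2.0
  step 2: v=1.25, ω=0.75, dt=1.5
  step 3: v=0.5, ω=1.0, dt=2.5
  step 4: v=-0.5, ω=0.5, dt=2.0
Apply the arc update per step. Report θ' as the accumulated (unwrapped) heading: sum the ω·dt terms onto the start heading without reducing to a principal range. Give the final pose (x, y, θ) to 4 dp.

(-5.8441, 3.8959, 6.0778)

step 1: θ'=1.4528 (R=-0.6000) → pose (-3.6154, 2.2706, 1.4528)
step 2: θ'=2.5778 (R=1.6667) → pose (-4.3799, 3.8756, 2.5778)
step 3: θ'=5.0778 (R=0.5000) → pose (-5.1140, 3.2743, 5.0778)
step 4: θ'=6.0778 (R=-1.0000) → pose (-5.8441, 3.8959, 6.0778)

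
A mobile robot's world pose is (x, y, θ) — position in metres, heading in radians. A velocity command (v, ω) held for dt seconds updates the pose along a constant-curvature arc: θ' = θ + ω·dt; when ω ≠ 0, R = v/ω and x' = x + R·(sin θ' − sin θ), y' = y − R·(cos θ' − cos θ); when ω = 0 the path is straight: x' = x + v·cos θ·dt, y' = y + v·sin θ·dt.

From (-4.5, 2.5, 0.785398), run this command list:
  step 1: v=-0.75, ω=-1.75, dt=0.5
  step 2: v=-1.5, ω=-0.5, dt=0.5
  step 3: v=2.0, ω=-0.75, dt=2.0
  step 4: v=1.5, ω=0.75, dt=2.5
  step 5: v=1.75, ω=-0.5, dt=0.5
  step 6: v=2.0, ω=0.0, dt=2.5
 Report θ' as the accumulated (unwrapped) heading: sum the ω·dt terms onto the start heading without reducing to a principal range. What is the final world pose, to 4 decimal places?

step 1: θ'=-0.0896 (R=0.4286) → pose (-4.8414, 2.3762, -0.0896)
step 2: θ'=-0.3396 (R=3.0000) → pose (-5.5723, 2.5355, -0.3396)
step 3: θ'=-1.8396 (R=-2.6667) → pose (-3.8897, -0.6871, -1.8396)
step 4: θ'=0.0354 (R=2.0000) → pose (-1.8907, -3.2170, 0.0354)
step 5: θ'=-0.2146 (R=-3.5000) → pose (-1.0215, -3.2951, -0.2146)
step 6: θ'=-0.2146 (straight) → pose (3.8638, -4.3599, -0.2146)

(3.8638, -4.3599, -0.2146)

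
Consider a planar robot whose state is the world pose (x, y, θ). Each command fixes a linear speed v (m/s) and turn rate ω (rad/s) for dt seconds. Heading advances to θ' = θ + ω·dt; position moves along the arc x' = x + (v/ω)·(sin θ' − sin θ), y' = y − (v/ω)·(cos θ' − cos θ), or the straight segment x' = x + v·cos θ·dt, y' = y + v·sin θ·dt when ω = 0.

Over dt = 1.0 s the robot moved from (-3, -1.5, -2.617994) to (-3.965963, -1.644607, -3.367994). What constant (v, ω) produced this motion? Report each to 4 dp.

Δθ = -3.367994 − -2.617994 = -0.750000
ω = Δθ/dt = -0.750000/1.0 = -0.7500
R = Δx/(sin θ' − sin θ) = -1.3333
v = R·ω = -1.3333·-0.7500 = 1.0000

v = 1.0000, ω = -0.7500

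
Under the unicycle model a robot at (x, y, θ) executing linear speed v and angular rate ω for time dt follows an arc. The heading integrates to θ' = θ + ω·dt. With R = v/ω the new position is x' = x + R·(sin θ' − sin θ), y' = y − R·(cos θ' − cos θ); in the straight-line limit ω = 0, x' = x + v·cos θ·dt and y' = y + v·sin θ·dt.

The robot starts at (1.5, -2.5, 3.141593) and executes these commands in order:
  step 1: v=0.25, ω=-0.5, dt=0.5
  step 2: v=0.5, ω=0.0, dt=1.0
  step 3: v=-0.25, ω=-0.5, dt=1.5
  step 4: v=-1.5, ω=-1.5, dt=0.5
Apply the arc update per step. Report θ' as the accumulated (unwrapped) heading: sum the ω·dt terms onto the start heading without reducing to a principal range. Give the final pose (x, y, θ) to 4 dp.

(1.3314, -3.2936, 1.3916)

step 1: θ'=2.8916 (R=-0.5000) → pose (1.3763, -2.4845, 2.8916)
step 2: θ'=2.8916 (straight) → pose (0.8918, -2.3608, 2.8916)
step 3: θ'=2.1416 (R=0.5000) → pose (1.1889, -2.5751, 2.1416)
step 4: θ'=1.3916 (R=1.0000) → pose (1.3314, -3.2936, 1.3916)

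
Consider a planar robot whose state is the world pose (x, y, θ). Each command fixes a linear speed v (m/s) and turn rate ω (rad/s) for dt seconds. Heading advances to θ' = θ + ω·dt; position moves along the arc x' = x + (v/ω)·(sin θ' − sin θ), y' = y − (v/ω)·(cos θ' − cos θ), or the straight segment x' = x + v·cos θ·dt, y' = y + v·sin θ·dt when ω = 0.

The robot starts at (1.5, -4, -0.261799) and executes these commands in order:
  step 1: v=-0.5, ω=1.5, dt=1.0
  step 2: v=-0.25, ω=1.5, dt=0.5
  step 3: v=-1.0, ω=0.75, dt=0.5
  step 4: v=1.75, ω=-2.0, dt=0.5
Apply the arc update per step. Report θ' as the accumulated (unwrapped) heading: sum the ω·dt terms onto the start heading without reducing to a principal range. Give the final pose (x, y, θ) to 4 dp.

step 1: θ'=1.2382 (R=-0.3333) → pose (1.0987, -4.2131, 1.2382)
step 2: θ'=1.9882 (R=-0.1667) → pose (1.1038, -4.3351, 1.9882)
step 3: θ'=2.3632 (R=-1.3333) → pose (1.3865, -4.7440, 2.3632)
step 4: θ'=1.3632 (R=-0.8750) → pose (1.1447, -3.9406, 1.3632)

(1.1447, -3.9406, 1.3632)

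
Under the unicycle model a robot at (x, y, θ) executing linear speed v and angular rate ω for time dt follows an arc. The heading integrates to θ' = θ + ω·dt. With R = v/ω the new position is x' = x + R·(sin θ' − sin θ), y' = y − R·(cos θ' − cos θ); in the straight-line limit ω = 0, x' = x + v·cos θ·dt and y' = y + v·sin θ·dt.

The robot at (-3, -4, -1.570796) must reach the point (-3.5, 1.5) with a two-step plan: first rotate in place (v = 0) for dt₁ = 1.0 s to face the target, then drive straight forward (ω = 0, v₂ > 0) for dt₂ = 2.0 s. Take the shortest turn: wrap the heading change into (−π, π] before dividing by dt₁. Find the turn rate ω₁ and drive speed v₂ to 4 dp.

ω₁ = -3.0509, v₂ = 2.7613

heading to target = atan2(1.5−-4, -3.5−-3) = 1.6615
Δθ = wrap(1.6615 − -1.5708) = -3.0509; ω₁ = Δθ/dt₁ = -3.0509
distance = √((-3.5−-3)² + (1.5−-4)²) = 5.5227; v₂ = distance/dt₂ = 2.7613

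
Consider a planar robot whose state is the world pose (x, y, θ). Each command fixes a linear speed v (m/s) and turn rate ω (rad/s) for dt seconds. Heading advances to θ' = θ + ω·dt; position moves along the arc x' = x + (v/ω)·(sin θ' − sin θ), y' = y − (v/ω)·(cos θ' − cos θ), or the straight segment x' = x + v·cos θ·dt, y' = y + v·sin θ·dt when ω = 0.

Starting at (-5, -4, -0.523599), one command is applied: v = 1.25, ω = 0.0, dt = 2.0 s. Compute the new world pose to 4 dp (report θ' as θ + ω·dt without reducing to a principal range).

θ' = -0.5236 + 0.0·2.0 = -0.5236
ω = 0 → straight: x' = -5 + 1.25·cos(-0.5236)·2.0 = -2.8349
y' = -4 + 1.25·sin(-0.5236)·2.0 = -5.2500

(-2.8349, -5.2500, -0.5236)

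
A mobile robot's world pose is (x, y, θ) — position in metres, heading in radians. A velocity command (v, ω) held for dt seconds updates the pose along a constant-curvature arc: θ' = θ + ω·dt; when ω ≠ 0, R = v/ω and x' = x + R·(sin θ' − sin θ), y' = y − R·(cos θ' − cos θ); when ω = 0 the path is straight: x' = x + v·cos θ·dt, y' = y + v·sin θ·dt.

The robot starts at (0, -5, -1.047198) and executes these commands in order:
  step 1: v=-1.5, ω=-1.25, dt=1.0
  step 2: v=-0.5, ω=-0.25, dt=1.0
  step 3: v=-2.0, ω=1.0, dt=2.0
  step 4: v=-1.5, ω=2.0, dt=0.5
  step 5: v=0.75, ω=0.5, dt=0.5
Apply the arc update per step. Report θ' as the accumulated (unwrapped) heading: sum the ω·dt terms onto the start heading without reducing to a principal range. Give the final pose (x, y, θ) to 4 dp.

step 1: θ'=-2.2972 (R=1.2000) → pose (0.1421, -3.6030, -2.2972)
step 2: θ'=-2.5472 (R=2.0000) → pose (0.5173, -3.2744, -2.5472)
step 3: θ'=-0.5472 (R=-2.0000) → pose (0.4378, 0.0906, -0.5472)
step 4: θ'=0.4528 (R=-0.7500) → pose (-0.2805, 0.1245, 0.4528)
step 5: θ'=0.7028 (R=1.5000) → pose (0.0328, 0.3288, 0.7028)

(0.0328, 0.3288, 0.7028)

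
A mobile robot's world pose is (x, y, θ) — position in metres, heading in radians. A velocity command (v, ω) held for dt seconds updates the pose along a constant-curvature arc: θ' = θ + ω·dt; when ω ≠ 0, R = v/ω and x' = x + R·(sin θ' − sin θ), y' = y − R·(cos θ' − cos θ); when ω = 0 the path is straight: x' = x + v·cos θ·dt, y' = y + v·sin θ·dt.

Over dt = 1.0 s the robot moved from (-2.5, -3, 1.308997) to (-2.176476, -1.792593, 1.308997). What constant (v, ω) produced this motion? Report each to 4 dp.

v = 1.2500, ω = 0.0000

Δθ = 1.308997 − 1.308997 = 0.000000
ω = Δθ/dt = 0.000000/1.0 = 0.0000
ω = 0 → v = (Δx·cos θ + Δy·sin θ)/dt = 1.2500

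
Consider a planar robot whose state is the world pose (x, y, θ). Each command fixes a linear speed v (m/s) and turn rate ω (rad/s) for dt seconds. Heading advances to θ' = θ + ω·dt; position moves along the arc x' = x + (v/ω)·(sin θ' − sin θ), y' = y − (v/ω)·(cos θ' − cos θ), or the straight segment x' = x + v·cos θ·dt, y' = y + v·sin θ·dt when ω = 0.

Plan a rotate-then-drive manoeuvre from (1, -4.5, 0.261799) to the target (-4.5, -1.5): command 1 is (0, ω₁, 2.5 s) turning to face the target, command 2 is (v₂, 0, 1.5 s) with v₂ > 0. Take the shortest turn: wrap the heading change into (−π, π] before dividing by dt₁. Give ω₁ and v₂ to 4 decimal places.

ω₁ = 0.9522, v₂ = 4.1767

heading to target = atan2(-1.5−-4.5, -4.5−1) = 2.6422
Δθ = wrap(2.6422 − 0.2618) = 2.3804; ω₁ = Δθ/dt₁ = 0.9522
distance = √((-4.5−1)² + (-1.5−-4.5)²) = 6.2650; v₂ = distance/dt₂ = 4.1767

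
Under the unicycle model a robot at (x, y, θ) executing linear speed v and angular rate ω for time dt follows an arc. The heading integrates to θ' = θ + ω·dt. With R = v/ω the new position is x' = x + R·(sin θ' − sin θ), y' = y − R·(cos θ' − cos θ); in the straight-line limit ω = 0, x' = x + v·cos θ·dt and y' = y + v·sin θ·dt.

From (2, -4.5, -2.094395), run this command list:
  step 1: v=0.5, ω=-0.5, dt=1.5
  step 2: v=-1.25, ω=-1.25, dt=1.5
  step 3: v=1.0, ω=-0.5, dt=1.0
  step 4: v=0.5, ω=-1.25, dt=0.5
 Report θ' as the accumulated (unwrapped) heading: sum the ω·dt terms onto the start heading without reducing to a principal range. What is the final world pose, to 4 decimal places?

step 1: θ'=-2.8444 (R=-1.0000) → pose (1.4268, -4.9562, -2.8444)
step 2: θ'=-4.7194 (R=1.0000) → pose (2.7196, -5.9193, -4.7194)
step 3: θ'=-5.2194 (R=-2.0000) → pose (2.9712, -4.9622, -5.2194)
step 4: θ'=-5.8444 (R=-0.4000) → pose (3.1509, -4.7943, -5.8444)

(3.1509, -4.7943, -5.8444)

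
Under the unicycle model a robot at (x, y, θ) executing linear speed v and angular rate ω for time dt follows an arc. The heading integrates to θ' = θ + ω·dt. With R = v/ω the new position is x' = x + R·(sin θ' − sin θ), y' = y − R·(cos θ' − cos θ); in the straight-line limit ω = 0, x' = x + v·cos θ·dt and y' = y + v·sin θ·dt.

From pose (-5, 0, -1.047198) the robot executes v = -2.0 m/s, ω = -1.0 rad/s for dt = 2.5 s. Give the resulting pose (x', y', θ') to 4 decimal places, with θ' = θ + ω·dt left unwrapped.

(-2.4788, 2.8377, -3.5472)

θ' = -1.0472 + -1.0·2.5 = -3.5472
R = v/ω = -2.0/-1.0 = 2.0000
x' = -5 + 2.0000·(sin -3.5472 − sin -1.0472) = -2.4788
y' = 0 − 2.0000·(cos -3.5472 − cos -1.0472) = 2.8377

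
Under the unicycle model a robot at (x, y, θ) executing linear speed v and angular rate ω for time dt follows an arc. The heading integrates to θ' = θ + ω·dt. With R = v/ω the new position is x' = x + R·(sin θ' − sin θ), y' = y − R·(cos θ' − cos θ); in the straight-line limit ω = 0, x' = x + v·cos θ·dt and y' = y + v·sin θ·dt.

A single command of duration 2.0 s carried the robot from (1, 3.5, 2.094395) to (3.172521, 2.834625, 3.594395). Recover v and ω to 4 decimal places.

v = -1.2500, ω = 0.7500

Δθ = 3.594395 − 2.094395 = 1.500000
ω = Δθ/dt = 1.500000/2.0 = 0.7500
R = Δx/(sin θ' − sin θ) = -1.6667
v = R·ω = -1.6667·0.7500 = -1.2500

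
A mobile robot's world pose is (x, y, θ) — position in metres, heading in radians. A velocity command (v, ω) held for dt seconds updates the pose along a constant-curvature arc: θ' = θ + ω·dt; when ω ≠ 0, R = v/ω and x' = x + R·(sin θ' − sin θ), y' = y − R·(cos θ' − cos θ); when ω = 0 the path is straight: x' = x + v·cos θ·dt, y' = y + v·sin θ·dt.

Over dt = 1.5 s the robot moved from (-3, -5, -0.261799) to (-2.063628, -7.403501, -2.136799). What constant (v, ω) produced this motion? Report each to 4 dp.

v = 2.0000, ω = -1.2500

Δθ = -2.136799 − -0.261799 = -1.875000
ω = Δθ/dt = -1.875000/1.5 = -1.2500
R = −Δy/(cos θ' − cos θ) = -1.6000
v = R·ω = -1.6000·-1.2500 = 2.0000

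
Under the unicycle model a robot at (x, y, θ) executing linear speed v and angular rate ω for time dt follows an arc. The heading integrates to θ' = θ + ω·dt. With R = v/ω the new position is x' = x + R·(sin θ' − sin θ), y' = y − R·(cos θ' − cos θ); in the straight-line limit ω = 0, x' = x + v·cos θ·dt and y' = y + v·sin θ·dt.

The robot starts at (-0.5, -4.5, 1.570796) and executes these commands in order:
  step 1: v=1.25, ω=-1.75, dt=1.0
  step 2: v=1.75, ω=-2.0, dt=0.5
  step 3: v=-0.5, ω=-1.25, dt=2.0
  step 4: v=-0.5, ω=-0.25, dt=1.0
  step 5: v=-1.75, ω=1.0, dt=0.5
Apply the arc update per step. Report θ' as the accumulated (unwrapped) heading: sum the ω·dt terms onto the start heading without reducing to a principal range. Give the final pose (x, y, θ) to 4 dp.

(2.7059, -4.5782, -3.4292)

step 1: θ'=-0.1792 (R=-0.7143) → pose (0.3416, -3.7972, -0.1792)
step 2: θ'=-1.1792 (R=-0.8750) → pose (0.9944, -4.3242, -1.1792)
step 3: θ'=-3.6792 (R=0.4000) → pose (1.5690, -3.8279, -3.6792)
step 4: θ'=-3.9292 (R=2.0000) → pose (1.9621, -4.1347, -3.9292)
step 5: θ'=-3.4292 (R=-1.7500) → pose (2.7059, -4.5782, -3.4292)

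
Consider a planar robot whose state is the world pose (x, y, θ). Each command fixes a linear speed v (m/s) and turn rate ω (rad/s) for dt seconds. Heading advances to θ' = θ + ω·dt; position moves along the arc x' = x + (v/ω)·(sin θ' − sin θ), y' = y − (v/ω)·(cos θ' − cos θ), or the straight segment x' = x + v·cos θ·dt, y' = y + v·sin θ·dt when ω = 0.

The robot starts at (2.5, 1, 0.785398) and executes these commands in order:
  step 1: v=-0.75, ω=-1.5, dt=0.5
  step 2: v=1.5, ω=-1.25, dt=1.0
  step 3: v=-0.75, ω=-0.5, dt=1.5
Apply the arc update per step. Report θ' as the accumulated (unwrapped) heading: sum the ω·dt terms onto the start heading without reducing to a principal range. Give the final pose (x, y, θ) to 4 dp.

(3.3520, 1.1717, -1.9646)

step 1: θ'=0.0354 (R=0.5000) → pose (2.1641, 0.8539, 0.0354)
step 2: θ'=-1.2146 (R=-1.2000) → pose (3.3313, 0.0731, -1.2146)
step 3: θ'=-1.9646 (R=1.5000) → pose (3.3520, 1.1717, -1.9646)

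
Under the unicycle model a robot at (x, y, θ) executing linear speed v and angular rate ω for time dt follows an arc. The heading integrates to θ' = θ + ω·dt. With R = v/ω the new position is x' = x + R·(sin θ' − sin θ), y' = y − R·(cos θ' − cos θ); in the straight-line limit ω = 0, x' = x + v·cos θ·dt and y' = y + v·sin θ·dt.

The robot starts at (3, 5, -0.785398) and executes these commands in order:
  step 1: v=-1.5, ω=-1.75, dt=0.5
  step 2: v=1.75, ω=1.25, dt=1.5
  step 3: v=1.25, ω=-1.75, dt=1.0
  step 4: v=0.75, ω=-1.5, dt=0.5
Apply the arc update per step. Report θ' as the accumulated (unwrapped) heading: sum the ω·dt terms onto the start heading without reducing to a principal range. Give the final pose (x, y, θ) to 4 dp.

step 1: θ'=-1.6604 (R=0.8571) → pose (2.7524, 5.6828, -1.6604)
step 2: θ'=0.2146 (R=1.4000) → pose (4.4449, 4.1896, 0.2146)
step 3: θ'=-1.5354 (R=-0.7143) → pose (5.3109, 3.5170, -1.5354)
step 4: θ'=-2.2854 (R=-0.5000) → pose (5.1889, 3.1717, -2.2854)

(5.1889, 3.1717, -2.2854)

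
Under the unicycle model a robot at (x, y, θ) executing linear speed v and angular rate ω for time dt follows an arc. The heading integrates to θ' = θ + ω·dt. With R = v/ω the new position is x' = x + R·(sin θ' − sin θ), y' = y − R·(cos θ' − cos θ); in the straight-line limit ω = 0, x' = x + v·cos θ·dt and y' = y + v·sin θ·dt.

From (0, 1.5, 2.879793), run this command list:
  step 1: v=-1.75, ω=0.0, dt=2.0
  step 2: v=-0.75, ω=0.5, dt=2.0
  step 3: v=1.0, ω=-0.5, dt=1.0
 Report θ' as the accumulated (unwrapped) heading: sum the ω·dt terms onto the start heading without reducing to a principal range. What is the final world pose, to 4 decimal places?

(3.9044, 0.4693, 3.3798)

step 1: θ'=2.8798 (straight) → pose (3.3807, 0.5941, 2.8798)
step 2: θ'=3.8798 (R=-1.5000) → pose (4.7784, 0.9335, 3.8798)
step 3: θ'=3.3798 (R=-2.0000) → pose (3.9044, 0.4693, 3.3798)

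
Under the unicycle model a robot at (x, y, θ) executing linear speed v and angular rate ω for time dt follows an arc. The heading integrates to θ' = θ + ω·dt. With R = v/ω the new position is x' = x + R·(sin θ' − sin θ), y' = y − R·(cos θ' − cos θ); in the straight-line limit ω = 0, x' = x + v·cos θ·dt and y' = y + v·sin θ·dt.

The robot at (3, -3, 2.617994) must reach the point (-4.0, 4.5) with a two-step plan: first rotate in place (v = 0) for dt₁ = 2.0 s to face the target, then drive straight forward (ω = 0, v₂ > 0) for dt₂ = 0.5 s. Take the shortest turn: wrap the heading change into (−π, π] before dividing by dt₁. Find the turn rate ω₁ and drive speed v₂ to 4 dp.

heading to target = atan2(4.5−-3, -4−3) = 2.3217
Δθ = wrap(2.3217 − 2.6180) = -0.2963; ω₁ = Δθ/dt₁ = -0.1481
distance = √((-4−3)² + (4.5−-3)²) = 10.2591; v₂ = distance/dt₂ = 20.5183

ω₁ = -0.1481, v₂ = 20.5183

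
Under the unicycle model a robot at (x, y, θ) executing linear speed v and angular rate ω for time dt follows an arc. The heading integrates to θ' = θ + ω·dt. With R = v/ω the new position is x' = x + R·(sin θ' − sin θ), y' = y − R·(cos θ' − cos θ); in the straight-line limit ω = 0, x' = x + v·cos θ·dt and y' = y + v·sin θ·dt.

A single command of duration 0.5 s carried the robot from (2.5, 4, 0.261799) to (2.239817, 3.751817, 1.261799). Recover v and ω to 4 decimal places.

v = -0.7500, ω = 2.0000

Δθ = 1.261799 − 0.261799 = 1.000000
ω = Δθ/dt = 1.000000/0.5 = 2.0000
R = Δx/(sin θ' − sin θ) = -0.3750
v = R·ω = -0.3750·2.0000 = -0.7500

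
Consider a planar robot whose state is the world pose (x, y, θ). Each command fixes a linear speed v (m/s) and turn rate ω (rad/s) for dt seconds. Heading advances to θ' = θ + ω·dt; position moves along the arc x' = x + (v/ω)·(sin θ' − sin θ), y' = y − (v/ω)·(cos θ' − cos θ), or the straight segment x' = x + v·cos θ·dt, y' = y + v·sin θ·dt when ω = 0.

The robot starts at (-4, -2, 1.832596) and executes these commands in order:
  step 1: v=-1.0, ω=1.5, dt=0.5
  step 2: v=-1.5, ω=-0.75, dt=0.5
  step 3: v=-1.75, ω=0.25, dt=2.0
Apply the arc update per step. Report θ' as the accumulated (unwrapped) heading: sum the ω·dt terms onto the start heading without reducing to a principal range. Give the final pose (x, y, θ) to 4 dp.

step 1: θ'=2.5826 (R=-0.6667) → pose (-3.7096, -2.3926, 2.5826)
step 2: θ'=2.2076 (R=2.0000) → pose (-3.1623, -2.8990, 2.2076)
step 3: θ'=2.7076 (R=-7.0000) → pose (-0.4778, -5.0876, 2.7076)

(-0.4778, -5.0876, 2.7076)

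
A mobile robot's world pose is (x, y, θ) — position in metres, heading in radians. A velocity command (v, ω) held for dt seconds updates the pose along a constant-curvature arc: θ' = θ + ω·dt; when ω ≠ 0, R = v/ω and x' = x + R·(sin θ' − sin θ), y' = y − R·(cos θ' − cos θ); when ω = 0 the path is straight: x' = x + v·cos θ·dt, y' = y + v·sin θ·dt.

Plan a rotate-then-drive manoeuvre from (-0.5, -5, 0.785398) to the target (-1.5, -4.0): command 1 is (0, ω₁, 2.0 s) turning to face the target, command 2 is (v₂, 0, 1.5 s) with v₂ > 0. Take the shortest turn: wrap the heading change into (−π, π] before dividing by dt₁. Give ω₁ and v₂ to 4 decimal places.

heading to target = atan2(-4−-5, -1.5−-0.5) = 2.3562
Δθ = wrap(2.3562 − 0.7854) = 1.5708; ω₁ = Δθ/dt₁ = 0.7854
distance = √((-1.5−-0.5)² + (-4−-5)²) = 1.4142; v₂ = distance/dt₂ = 0.9428

ω₁ = 0.7854, v₂ = 0.9428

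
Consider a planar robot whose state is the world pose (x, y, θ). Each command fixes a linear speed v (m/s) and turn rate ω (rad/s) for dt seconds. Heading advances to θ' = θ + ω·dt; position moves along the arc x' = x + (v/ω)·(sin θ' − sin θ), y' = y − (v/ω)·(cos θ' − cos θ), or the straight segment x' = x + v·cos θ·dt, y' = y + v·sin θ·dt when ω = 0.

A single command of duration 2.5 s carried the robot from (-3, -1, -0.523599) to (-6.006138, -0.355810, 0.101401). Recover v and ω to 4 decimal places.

Δθ = 0.101401 − -0.523599 = 0.625000
ω = Δθ/dt = 0.625000/2.5 = 0.2500
R = Δx/(sin θ' − sin θ) = -5.0000
v = R·ω = -5.0000·0.2500 = -1.2500

v = -1.2500, ω = 0.2500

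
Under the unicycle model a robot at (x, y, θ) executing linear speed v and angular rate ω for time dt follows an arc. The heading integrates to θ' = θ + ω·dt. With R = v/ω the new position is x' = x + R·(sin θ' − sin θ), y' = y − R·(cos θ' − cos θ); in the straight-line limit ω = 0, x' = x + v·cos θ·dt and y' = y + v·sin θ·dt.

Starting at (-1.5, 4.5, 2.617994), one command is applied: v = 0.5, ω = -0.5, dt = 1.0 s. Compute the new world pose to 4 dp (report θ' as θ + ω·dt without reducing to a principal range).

θ' = 2.6180 + -0.5·1.0 = 2.1180
R = v/ω = 0.5/-0.5 = -1.0000
x' = -1.5 + -1.0000·(sin 2.1180 − sin 2.6180) = -1.8540
y' = 4.5 − -1.0000·(cos 2.1180 − cos 2.6180) = 4.8457

(-1.8540, 4.8457, 2.1180)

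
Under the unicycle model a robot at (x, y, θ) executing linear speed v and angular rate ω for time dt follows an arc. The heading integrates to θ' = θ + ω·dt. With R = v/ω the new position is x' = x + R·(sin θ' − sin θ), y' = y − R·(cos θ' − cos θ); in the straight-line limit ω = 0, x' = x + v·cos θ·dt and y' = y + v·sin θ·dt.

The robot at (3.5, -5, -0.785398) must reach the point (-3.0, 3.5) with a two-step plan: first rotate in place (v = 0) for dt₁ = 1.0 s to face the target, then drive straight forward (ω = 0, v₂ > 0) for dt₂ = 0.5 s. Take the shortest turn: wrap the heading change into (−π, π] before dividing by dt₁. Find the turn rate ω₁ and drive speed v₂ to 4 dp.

ω₁ = 3.0090, v₂ = 21.4009

heading to target = atan2(3.5−-5, -3−3.5) = 2.2236
Δθ = wrap(2.2236 − -0.7854) = 3.0090; ω₁ = Δθ/dt₁ = 3.0090
distance = √((-3−3.5)² + (3.5−-5)²) = 10.7005; v₂ = distance/dt₂ = 21.4009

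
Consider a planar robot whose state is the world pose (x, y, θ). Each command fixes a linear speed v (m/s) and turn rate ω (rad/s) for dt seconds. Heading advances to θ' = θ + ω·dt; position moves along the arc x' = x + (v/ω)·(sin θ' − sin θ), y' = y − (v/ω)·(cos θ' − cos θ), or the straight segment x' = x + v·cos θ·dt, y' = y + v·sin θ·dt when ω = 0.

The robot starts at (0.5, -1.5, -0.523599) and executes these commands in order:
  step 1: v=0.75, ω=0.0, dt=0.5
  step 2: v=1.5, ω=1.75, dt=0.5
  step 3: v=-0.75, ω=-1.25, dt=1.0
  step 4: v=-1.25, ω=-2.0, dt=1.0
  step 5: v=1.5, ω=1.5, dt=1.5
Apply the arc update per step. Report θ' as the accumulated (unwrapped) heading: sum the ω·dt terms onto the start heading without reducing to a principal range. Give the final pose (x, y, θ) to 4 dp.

step 1: θ'=-0.5236 (straight) → pose (0.8248, -1.6875, -0.5236)
step 2: θ'=0.3514 (R=0.8571) → pose (1.5484, -1.7500, 0.3514)
step 3: θ'=-0.8986 (R=0.6000) → pose (0.8724, -1.5602, -0.8986)
step 4: θ'=-2.8986 (R=0.6250) → pose (1.2110, -0.5644, -2.8986)
step 5: θ'=-0.6486 (R=1.0000) → pose (0.8476, -2.3320, -0.6486)

(0.8476, -2.3320, -0.6486)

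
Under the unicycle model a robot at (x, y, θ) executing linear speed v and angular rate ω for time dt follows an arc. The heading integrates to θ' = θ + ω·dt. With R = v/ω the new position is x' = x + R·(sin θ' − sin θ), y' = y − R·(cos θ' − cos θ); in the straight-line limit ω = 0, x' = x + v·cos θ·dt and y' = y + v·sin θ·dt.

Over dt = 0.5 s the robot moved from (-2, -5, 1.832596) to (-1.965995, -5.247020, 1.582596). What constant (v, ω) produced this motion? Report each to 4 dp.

Δθ = 1.582596 − 1.832596 = -0.250000
ω = Δθ/dt = -0.250000/0.5 = -0.5000
R = −Δy/(cos θ' − cos θ) = 1.0000
v = R·ω = 1.0000·-0.5000 = -0.5000

v = -0.5000, ω = -0.5000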